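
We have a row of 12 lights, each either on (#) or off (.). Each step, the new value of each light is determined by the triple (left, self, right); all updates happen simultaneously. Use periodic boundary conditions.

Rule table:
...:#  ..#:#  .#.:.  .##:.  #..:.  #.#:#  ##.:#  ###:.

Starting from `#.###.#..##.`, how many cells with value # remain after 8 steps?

.#..##..#.##
#..#.#.#.#.#
#.#.#.#.#.#.
.#.#.#.#.#.#
#.#.#.#.#.#.  (repeats step 3; period 2)
step 8: .#.#.#.#.#.#
count of #: 6

6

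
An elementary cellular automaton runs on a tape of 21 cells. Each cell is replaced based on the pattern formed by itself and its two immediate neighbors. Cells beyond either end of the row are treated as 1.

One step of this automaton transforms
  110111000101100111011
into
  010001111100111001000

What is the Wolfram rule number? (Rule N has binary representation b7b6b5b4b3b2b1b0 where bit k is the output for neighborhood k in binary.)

87

position 0: 111 → 0  (bit 7 = 0)
position 1: 110 → 1  (bit 6 = 1)
position 2: 101 → 0  (bit 5 = 0)
position 6: 100 → 1  (bit 4 = 1)
position 3: 011 → 0  (bit 3 = 0)
position 9: 010 → 1  (bit 2 = 1)
position 8: 001 → 1  (bit 1 = 1)
position 7: 000 → 1  (bit 0 = 1)
bits b7..b0 = 01010111 = 87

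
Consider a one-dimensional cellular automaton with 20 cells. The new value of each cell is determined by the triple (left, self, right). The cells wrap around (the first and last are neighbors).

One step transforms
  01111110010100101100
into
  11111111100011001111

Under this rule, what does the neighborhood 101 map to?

At position 10 the neighborhood is 101; the next row has 0 there.

0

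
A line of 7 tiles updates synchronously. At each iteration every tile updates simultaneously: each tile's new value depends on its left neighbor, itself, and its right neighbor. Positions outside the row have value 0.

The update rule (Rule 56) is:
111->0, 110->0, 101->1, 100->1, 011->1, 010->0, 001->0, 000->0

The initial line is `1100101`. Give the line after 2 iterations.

0101001

1010010
0101001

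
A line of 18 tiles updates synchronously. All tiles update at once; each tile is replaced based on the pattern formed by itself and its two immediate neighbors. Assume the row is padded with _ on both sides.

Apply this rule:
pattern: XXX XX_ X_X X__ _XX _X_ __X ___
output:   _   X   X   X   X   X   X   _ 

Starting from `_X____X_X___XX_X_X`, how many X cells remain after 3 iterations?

11

XXX__XXXXX_XXXXXXX
X_XXXX___XXX_____X
XXX__XX_XX_XX___XX
count of X: 11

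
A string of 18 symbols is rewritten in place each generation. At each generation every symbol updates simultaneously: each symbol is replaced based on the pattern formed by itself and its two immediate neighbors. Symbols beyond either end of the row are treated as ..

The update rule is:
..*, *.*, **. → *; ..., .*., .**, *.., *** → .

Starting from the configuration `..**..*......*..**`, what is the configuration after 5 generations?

generation 1: .*.*.*......*..*.*
generation 2: *.*.*......*..*.*.
generation 3: .*.*......*..*.*..
generation 4: *.*......*..*.*...
generation 5: .*......*..*.*....

.*......*..*.*....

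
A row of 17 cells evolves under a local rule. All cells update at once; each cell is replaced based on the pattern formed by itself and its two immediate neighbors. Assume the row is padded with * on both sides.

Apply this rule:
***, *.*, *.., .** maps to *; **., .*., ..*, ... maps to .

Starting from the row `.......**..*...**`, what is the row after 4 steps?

*......*.*..*..**
.*......*.*..*.**
*.*......*.*..***
.*.*......*.*.***

.*.*......*.*.***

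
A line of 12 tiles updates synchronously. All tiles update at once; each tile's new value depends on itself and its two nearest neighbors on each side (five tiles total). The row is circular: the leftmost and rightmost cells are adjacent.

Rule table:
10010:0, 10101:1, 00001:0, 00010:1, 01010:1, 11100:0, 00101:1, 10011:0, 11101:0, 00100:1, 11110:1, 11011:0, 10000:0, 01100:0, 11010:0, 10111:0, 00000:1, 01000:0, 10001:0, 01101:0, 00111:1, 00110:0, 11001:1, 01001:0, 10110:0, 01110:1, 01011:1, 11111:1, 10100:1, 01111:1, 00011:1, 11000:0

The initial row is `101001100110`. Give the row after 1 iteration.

111000010000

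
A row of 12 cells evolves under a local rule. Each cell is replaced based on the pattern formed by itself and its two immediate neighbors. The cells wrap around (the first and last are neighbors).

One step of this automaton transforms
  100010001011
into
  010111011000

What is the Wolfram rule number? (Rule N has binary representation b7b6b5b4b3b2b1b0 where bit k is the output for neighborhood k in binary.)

22

position 11: 111 → 0  (bit 7 = 0)
position 0: 110 → 0  (bit 6 = 0)
position 9: 101 → 0  (bit 5 = 0)
position 1: 100 → 1  (bit 4 = 1)
position 10: 011 → 0  (bit 3 = 0)
position 4: 010 → 1  (bit 2 = 1)
position 3: 001 → 1  (bit 1 = 1)
position 2: 000 → 0  (bit 0 = 0)
bits b7..b0 = 00010110 = 22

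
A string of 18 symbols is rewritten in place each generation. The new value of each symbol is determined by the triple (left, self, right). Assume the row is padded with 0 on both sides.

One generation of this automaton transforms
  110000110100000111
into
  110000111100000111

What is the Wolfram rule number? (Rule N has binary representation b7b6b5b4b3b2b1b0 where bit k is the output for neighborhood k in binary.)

position 16: 111 → 1  (bit 7 = 1)
position 1: 110 → 1  (bit 6 = 1)
position 8: 101 → 1  (bit 5 = 1)
position 2: 100 → 0  (bit 4 = 0)
position 0: 011 → 1  (bit 3 = 1)
position 9: 010 → 1  (bit 2 = 1)
position 5: 001 → 0  (bit 1 = 0)
position 3: 000 → 0  (bit 0 = 0)
bits b7..b0 = 11101100 = 236

236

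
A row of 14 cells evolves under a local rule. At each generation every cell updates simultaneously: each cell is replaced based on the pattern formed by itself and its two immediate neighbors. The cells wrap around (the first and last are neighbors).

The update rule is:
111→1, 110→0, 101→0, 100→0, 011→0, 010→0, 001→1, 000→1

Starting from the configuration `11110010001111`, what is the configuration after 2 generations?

11100100110111
11001001000011

11001001000011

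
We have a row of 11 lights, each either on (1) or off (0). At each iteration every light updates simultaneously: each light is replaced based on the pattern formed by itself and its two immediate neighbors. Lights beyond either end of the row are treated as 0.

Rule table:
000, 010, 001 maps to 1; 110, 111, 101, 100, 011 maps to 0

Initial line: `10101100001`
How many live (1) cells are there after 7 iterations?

10100001111
10101110000
10100000111
10101111000
10100000011
10101111100
10100000001
count of 1: 3

3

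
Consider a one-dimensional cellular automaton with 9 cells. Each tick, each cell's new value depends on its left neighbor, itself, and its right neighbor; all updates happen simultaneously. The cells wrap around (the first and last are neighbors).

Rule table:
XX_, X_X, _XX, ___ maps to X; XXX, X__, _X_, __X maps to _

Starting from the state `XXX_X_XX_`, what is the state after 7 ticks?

X_XX_XXXX
XXXXXX___
X____X_X_
__XX__X_X
__XX___X_
X_XX_X___
_XXXX__X_

_XXXX__X_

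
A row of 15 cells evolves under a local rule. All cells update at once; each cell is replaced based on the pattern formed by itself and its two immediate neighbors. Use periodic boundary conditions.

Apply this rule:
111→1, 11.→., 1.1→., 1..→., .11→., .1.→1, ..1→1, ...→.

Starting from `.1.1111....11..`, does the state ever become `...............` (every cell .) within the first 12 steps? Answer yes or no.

no

11..11....1....
...1.....11...1
..11....1....11
.1.....11...1..
11....1....11..
.....11...1...1
....1....11..11
...11...1...1..
..1....11..11..
.11...1...1....
1....11..11....
1...1...1.....1
step 12 is 1...1...1.....1, still not uniform .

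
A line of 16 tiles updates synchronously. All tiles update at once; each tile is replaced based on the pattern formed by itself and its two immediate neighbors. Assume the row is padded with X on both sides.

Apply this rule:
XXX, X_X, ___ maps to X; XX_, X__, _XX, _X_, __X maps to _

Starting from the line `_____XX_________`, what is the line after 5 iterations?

____XXXX____X_X_

_XXX____XXXXXXX_
X_X__XX__XXXXX_X
_X________XXX_X_
X__XXXXXX__X_X_X
____XXXX____X_X_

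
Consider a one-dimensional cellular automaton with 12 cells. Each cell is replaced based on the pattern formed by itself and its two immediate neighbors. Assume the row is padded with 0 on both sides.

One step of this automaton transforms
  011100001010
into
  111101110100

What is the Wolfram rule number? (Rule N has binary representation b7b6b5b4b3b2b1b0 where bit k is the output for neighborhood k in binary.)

position 2: 111 → 1  (bit 7 = 1)
position 3: 110 → 1  (bit 6 = 1)
position 9: 101 → 1  (bit 5 = 1)
position 4: 100 → 0  (bit 4 = 0)
position 1: 011 → 1  (bit 3 = 1)
position 8: 010 → 0  (bit 2 = 0)
position 0: 001 → 1  (bit 1 = 1)
position 5: 000 → 1  (bit 0 = 1)
bits b7..b0 = 11101011 = 235

235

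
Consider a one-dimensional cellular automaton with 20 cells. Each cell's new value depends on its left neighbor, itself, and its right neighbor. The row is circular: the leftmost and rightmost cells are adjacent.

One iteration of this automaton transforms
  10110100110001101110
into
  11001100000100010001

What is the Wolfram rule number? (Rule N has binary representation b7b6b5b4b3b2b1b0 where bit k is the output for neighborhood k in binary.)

position 17: 111 → 0  (bit 7 = 0)
position 3: 110 → 0  (bit 6 = 0)
position 1: 101 → 1  (bit 5 = 1)
position 6: 100 → 0  (bit 4 = 0)
position 2: 011 → 0  (bit 3 = 0)
position 0: 010 → 1  (bit 2 = 1)
position 7: 001 → 0  (bit 1 = 0)
position 11: 000 → 1  (bit 0 = 1)
bits b7..b0 = 00100101 = 37

37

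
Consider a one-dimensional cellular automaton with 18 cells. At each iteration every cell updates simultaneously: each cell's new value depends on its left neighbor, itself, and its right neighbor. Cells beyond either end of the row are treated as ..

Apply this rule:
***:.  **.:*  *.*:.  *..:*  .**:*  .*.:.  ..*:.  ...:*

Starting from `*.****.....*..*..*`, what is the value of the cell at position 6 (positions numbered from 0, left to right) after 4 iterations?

*

..*..*****..*..*..
*..*.*...**..*..**
.*....**.***..*.**
..***.**.*.**...**
position 6 holds *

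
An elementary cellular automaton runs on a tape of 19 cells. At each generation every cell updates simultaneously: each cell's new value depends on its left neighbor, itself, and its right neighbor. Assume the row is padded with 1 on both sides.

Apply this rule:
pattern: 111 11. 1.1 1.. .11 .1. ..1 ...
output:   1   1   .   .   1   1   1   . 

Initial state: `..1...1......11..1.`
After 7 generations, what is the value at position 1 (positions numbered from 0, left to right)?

.11..11.....111.11.
.11.111....1111.11.
.11.111...11111.11.
.11.111..111111.11.
.11.111.1111111.11.
.11.111.1111111.11.  (fixed point — unchanged through generation 7)
position 1 holds 1

1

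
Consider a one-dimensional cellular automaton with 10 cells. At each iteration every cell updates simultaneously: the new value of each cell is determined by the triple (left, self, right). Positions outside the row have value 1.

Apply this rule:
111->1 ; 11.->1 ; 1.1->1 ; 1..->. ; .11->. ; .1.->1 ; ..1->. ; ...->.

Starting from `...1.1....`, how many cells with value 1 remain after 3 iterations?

...111....
....11....
.....1....
count of 1: 1

1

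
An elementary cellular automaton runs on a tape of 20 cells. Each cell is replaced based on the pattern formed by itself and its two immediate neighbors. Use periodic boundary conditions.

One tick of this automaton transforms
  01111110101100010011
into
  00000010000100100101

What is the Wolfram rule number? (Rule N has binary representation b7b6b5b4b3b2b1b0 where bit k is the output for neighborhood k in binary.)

position 2: 111 → 0  (bit 7 = 0)
position 6: 110 → 1  (bit 6 = 1)
position 0: 101 → 0  (bit 5 = 0)
position 12: 100 → 0  (bit 4 = 0)
position 1: 011 → 0  (bit 3 = 0)
position 8: 010 → 0  (bit 2 = 0)
position 14: 001 → 1  (bit 1 = 1)
position 13: 000 → 0  (bit 0 = 0)
bits b7..b0 = 01000010 = 66

66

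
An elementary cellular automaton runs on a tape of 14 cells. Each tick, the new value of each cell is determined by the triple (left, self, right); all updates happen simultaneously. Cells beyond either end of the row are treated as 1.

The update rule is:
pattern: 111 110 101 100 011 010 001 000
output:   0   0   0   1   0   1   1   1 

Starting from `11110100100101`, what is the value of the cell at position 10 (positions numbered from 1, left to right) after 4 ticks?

00000111111100
11111000000011
00000111111100  (repeats tick 1; period 2)
tick 4: 11111000000011
position 10 holds 0

0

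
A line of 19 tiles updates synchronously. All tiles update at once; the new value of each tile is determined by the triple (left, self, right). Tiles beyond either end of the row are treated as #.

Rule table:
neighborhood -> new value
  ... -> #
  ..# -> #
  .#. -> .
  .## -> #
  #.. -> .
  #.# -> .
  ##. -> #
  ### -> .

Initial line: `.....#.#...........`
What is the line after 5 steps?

.####....##########
.#..#.####.........
...#..#..#.########
.##..#..#..#.......
.##.#..#..#..######

.##.#..#..#..######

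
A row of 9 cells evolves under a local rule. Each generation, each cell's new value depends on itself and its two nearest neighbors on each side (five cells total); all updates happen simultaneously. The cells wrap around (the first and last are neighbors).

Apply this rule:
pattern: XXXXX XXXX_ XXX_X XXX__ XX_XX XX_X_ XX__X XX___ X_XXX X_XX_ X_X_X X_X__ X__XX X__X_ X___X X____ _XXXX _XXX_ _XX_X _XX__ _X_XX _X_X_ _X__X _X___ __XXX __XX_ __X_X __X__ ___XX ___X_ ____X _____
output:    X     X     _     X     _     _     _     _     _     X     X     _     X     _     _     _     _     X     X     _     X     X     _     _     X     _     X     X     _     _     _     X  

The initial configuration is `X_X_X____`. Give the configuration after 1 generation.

XXXX_____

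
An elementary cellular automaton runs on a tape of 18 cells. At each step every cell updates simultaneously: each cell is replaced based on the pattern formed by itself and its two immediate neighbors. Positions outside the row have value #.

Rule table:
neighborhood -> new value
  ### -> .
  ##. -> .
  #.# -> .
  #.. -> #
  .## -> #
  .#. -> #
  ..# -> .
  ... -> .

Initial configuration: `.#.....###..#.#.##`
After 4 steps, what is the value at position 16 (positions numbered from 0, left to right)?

#

.##....#..#.#.#.#.
.#.#...##.#.#.#.#.
.#.##..#..#.#.#.#.
.#.#.#.##.#.#.#.#.
position 16 holds #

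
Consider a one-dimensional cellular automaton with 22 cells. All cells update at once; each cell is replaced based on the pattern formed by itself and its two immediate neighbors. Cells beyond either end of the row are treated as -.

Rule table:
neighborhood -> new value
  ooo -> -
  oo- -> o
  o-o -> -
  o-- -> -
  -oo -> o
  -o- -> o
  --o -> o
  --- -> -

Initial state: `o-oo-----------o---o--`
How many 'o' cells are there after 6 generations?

10

o-oo----------oo--oo--
o-oo---------ooo-ooo--
o-oo--------oo-o-o-o--
o-oo-------ooo-o-o-o--
o-oo------oo-o-o-o-o--
o-oo-----ooo-o-o-o-o--
count of o: 10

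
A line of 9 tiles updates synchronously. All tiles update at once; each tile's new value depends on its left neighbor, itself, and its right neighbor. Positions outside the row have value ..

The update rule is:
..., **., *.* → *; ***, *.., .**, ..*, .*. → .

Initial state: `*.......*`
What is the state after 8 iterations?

*...*...*

..*****..
*.....*.*
..***..*.
*...*....
..*...***
*...*...*
..*...*..
*...*...*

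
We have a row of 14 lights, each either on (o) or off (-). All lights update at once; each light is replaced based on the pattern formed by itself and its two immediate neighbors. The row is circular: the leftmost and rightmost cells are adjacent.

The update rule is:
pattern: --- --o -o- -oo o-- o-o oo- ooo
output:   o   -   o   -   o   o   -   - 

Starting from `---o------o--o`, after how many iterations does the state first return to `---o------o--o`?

oo-oooooo-oo-o
--o------o--o-
o-oooooo-oo-oo
-o------o--o--
-oooooo-oo-ooo
o------o--o---
oooooo-oo-ooo-
------o--o---o
ooooo-oo-ooo-o
-----o--o---o-
oooo-oo-ooo-oo
----o--o---o--
ooo-oo-ooo-ooo
---o--o---o---
oo-oo-ooo-oooo
--o--o---o----
o-oo-ooo-ooooo
-o--o---o-----
-oo-ooo-oooooo
o--o---o------
oo-ooo-oooooo-
--o---o------o
o-ooo-oooooo-o
-o---o------o-
-ooo-oooooo-oo
o---o------o--
ooo-oooooo-oo-
---o------o--o

28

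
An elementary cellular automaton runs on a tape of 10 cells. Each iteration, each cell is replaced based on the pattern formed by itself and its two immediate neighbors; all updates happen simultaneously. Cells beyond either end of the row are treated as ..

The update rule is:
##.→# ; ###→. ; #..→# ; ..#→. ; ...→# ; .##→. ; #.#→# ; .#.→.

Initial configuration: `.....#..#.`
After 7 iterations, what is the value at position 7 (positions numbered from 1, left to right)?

.

####..#..#
...##..#..
##..##..##
.##..##..#
..##..##..
#..##..###
.#..##...#
position 7 holds .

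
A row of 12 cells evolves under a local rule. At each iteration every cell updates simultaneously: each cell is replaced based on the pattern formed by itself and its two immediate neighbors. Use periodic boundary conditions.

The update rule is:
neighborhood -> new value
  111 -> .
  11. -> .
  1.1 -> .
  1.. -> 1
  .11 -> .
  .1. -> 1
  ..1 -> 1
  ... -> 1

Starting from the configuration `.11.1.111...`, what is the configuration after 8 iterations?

1...1....111
.11111111...
1........111
.11111111...  (repeats iteration 2; period 2)
iteration 8: .11111111...

.11111111...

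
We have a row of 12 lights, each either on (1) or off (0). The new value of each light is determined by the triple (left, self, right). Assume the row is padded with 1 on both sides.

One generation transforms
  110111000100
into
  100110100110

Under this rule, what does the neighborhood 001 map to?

At position 8 the neighborhood is 001; the next row has 0 there.

0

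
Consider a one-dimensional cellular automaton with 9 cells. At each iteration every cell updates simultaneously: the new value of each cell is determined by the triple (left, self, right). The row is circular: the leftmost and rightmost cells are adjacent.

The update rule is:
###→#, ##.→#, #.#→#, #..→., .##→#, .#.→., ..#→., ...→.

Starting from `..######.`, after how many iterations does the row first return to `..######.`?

1

..######.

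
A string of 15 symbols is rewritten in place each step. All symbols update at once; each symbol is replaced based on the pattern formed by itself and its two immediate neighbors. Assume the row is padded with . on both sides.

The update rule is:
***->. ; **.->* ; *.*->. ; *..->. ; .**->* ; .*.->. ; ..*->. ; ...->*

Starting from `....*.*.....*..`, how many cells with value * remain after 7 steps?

***.....***...*
*.*.***.*.*.*..
....*.*.......*
***.....*****..
*.*.***.*...*.*
....*.*...*....
***.....*...***
count of *: 7

7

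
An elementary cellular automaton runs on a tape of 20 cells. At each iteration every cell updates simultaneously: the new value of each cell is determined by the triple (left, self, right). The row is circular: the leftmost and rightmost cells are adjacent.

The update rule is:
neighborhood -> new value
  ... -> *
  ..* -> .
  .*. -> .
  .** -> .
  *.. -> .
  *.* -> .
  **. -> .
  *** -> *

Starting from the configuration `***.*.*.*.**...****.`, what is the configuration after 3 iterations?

.*...........*..**..
...*********.......*
.*..*******..*****..

.*..*******..*****..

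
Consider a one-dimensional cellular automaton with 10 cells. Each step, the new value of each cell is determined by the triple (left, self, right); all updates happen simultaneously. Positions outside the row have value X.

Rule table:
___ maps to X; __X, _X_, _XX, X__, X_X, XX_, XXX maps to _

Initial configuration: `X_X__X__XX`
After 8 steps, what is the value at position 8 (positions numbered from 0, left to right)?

X

step 1: __________
step 2: _XXXXXXXX_
step 3: __________  (repeats step 1; period 2)
step 8: _XXXXXXXX_
position 8 holds X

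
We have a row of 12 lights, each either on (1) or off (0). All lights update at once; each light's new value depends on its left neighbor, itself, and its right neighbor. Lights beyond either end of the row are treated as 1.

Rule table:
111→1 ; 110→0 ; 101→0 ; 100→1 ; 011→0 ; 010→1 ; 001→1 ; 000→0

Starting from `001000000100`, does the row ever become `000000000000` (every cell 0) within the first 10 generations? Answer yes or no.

generation 1: 111100001111
generation 2: 111010010111
generation 3: 110011110011
generation 4: 101101101101
generation 5: 000000000000
all cells are 0 at generation 5

yes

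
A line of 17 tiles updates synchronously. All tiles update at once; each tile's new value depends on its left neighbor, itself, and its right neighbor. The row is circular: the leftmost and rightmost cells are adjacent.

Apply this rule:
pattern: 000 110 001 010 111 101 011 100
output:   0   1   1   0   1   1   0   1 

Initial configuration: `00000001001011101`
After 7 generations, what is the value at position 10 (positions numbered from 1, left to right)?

generation 1: 10000010110101110
generation 2: 01000101011010111
generation 3: 10101010101101011
generation 4: 11010101010110101
generation 5: 11101010101011010
generation 6: 01110101010101101
generation 7: 10111010101010110
position 10 holds 0

0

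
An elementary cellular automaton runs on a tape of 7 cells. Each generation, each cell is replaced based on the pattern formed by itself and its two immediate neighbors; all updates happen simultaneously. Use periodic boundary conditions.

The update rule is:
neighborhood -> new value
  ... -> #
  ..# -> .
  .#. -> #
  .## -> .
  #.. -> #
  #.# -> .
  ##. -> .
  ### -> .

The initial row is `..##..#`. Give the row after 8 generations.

#....##

#...#.#
.##.#..
....###
###....
...###.
##....#
..###..
#....##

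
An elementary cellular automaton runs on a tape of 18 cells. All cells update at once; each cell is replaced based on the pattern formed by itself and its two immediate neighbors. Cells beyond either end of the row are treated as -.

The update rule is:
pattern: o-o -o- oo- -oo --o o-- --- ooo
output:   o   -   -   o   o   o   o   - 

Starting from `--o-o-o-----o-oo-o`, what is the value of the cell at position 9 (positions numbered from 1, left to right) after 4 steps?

oo-o-o-ooooo-oo-o-
o-o-o-oo----oo-o-o
-o-o-oo-ooooo-o-o-
o-o-oo-oo----o-o-o
position 9 holds o

o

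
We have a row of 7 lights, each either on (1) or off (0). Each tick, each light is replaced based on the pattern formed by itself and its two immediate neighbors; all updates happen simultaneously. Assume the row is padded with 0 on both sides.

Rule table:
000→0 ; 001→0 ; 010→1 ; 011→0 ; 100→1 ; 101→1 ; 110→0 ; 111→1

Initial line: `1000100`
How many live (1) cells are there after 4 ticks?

2

1100110
0010001
0011001
0000101
count of 1: 2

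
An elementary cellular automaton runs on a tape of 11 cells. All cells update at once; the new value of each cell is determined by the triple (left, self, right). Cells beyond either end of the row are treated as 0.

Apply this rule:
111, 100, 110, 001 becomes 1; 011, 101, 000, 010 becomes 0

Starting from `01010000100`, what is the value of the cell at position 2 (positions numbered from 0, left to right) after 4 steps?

0

10001001010
01010110001
10000011010
01000101001
position 2 holds 0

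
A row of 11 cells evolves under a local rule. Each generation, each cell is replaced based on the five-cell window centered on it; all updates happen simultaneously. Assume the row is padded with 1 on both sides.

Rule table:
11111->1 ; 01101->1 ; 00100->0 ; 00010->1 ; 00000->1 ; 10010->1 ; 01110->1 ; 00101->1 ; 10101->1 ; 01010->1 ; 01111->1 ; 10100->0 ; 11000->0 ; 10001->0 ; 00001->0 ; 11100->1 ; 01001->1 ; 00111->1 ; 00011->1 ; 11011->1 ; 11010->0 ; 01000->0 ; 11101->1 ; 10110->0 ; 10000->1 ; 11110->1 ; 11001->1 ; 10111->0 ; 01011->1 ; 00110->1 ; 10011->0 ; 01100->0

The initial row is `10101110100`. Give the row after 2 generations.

10110110010
11011001111

11011001111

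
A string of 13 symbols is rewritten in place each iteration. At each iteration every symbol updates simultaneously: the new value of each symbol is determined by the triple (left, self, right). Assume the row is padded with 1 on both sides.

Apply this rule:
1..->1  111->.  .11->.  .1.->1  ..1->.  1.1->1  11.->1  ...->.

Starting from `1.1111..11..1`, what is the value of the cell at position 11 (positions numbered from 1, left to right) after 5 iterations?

iteration 1: 11...11..11..
iteration 2: .11...11..11.
iteration 3: 1.11...11..11
iteration 4: 11.11...11...
iteration 5: .11.11...11..
position 11 holds 1

1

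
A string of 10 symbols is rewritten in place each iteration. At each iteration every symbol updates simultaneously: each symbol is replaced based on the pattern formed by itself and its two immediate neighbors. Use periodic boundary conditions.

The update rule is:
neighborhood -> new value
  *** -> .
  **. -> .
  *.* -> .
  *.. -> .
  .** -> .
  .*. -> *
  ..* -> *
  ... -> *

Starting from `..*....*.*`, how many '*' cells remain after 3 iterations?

.**.****.*
.........*
.*********
count of *: 9

9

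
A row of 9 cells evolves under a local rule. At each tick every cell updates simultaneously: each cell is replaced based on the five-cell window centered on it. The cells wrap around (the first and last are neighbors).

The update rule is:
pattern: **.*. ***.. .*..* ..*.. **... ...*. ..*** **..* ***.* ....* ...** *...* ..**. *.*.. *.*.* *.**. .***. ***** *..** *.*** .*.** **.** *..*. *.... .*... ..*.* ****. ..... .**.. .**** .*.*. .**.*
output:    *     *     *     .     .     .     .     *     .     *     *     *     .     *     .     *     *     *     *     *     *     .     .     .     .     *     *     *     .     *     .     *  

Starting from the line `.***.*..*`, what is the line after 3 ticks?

****..**.

tick 1: ***.***.*
tick 2: **..**..*
tick 3: ****..**.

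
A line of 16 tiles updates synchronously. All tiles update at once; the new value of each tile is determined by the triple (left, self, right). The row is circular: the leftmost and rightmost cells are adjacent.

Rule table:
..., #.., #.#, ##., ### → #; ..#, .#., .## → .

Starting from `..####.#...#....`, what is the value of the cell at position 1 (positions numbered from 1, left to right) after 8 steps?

#

step 1: #..####.##..####
step 2: ##..####.##..###
step 3: ###..####.##..##
step 4: ####..####.##..#
step 5: #####..####.##..
step 6: .#####..####.##.
step 7: ..#####..####.##
step 8: #..#####..####.#
position 1 holds #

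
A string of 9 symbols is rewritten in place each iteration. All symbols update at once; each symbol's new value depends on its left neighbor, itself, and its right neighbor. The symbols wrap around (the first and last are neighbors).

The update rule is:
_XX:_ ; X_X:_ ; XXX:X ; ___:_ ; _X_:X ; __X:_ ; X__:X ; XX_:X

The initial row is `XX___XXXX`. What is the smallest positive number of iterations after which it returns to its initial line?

9

XXX___XXX
XXXX___XX
XXXXX___X
XXXXXX___
_XXXXXX__
__XXXXXX_
___XXXXXX
X___XXXXX
XX___XXXX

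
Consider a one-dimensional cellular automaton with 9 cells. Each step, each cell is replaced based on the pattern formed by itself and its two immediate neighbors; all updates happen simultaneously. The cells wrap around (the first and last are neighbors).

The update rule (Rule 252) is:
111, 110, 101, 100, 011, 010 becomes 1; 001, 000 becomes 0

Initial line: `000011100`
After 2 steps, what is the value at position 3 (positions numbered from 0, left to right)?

step 1: 000011110
step 2: 000011111
position 3 holds 0

0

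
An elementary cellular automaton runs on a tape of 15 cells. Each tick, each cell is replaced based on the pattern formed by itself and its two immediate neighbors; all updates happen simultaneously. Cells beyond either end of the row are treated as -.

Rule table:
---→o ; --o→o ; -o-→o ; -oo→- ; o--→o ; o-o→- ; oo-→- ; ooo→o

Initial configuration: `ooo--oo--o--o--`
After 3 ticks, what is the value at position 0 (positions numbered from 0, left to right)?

-o-oo--oooooooo
oo---oo-oooooo-
--ooo----oooo-o
position 0 holds -

-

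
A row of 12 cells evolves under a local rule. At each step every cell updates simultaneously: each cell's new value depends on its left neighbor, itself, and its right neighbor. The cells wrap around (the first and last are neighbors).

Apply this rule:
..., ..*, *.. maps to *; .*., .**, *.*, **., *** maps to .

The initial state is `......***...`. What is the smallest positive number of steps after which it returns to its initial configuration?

step 1: ******...***
step 2: ......***...

2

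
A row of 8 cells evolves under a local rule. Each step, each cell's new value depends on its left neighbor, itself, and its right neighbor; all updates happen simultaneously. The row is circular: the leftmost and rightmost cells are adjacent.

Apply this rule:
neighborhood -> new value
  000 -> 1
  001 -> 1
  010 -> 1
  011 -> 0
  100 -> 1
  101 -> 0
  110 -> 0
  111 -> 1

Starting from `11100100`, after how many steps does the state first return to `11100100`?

01011111
01001110
11110101
11100100

4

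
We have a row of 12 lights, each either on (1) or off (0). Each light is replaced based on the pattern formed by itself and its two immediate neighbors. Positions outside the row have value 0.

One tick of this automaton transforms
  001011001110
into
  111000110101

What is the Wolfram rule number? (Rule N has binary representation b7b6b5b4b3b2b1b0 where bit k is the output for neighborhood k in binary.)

position 9: 111 → 1  (bit 7 = 1)
position 5: 110 → 0  (bit 6 = 0)
position 3: 101 → 0  (bit 5 = 0)
position 6: 100 → 1  (bit 4 = 1)
position 4: 011 → 0  (bit 3 = 0)
position 2: 010 → 1  (bit 2 = 1)
position 1: 001 → 1  (bit 1 = 1)
position 0: 000 → 1  (bit 0 = 1)
bits b7..b0 = 10010111 = 151

151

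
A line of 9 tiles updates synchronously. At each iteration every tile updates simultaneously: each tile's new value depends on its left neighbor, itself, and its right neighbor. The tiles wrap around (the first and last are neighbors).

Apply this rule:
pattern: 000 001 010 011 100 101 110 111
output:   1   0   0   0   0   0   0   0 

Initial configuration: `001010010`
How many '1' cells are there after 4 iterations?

6

100000000
001111110
100000000  (repeats iteration 1; period 2)
iteration 4: 001111110
count of 1: 6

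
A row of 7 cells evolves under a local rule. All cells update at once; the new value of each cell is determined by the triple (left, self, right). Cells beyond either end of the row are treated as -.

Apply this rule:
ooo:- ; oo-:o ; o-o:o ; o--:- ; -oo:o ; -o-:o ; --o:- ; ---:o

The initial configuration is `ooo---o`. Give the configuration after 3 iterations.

o-o-o-o
ooooooo
o-----o

o-----o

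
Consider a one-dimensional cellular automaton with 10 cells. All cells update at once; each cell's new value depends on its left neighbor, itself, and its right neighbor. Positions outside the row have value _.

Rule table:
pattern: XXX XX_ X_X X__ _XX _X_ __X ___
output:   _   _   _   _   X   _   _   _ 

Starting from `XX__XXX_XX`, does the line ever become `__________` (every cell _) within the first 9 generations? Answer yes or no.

yes

X___X___X_
__________
all cells are _ at generation 2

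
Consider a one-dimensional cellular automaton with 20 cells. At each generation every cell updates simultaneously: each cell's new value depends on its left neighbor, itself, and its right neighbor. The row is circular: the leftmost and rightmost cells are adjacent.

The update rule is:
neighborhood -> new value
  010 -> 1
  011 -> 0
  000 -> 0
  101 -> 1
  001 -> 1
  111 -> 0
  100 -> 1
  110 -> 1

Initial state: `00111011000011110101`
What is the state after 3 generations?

11001101100100011111
01110110111110100000
10011011000011110000

10011011000011110000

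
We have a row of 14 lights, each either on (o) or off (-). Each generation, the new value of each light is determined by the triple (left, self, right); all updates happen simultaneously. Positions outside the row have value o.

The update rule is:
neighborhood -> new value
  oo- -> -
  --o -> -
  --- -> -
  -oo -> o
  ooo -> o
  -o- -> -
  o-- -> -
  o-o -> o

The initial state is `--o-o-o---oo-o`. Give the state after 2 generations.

generation 1: ---o-o----o-oo
generation 2: ----o------ooo

----o------ooo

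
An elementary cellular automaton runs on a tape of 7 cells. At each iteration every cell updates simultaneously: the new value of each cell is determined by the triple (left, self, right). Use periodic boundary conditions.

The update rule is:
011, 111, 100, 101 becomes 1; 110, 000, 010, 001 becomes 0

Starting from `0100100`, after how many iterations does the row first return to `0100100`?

7

0010010
0001001
1000100
0100010
0010001
1001000
0100100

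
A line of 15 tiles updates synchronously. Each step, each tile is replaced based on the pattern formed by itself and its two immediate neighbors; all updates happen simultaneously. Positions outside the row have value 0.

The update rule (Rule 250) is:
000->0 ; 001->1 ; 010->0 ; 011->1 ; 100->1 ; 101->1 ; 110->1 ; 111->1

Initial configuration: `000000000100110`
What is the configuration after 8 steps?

010111111111111

000000001011111
000000010111111
000000101111111
000001011111111
000010111111111
000101111111111
001011111111111
010111111111111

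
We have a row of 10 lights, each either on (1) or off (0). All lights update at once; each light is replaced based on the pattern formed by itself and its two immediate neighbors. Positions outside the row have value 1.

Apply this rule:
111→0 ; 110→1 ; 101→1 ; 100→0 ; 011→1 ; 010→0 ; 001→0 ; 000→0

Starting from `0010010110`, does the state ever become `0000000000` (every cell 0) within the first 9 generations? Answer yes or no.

0000001111
0000001000
0000000000
all cells are 0 at generation 3

yes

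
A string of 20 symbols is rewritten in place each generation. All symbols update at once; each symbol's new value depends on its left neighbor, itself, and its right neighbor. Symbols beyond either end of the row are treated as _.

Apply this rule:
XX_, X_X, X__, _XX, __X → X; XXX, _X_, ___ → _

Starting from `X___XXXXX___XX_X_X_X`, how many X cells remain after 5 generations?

13

generation 1: _X_XX___XX_XXXX_X_X_
generation 2: X_XXXX_XXXXX__XX_X_X
generation 3: _XX__XXX___XXXXXX_X_
generation 4: XXXXXX_XX_XX____XX_X
generation 5: X____XXXXXXXX__XXXX_
count of X: 13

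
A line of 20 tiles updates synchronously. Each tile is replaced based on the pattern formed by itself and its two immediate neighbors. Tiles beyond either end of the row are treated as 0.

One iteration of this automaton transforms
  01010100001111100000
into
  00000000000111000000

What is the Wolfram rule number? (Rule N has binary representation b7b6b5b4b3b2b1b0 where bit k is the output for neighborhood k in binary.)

position 11: 111 → 1  (bit 7 = 1)
position 14: 110 → 0  (bit 6 = 0)
position 2: 101 → 0  (bit 5 = 0)
position 6: 100 → 0  (bit 4 = 0)
position 10: 011 → 0  (bit 3 = 0)
position 1: 010 → 0  (bit 2 = 0)
position 0: 001 → 0  (bit 1 = 0)
position 7: 000 → 0  (bit 0 = 0)
bits b7..b0 = 10000000 = 128

128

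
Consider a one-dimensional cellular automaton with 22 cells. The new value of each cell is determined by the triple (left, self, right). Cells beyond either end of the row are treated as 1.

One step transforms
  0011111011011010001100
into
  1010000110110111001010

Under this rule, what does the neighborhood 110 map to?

0

At position 6 the neighborhood is 110; the next row has 0 there.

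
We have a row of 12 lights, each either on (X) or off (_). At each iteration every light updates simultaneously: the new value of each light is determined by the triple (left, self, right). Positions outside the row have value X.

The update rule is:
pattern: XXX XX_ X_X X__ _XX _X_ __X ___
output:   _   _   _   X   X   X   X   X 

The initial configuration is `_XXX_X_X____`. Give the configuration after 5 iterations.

iteration 1: _X___X_XXXXX
iteration 2: _XXXXX_X____
iteration 3: _X_____XXXXX
iteration 4: _XXXXXXX____
iteration 5: _X______XXXX

_X______XXXX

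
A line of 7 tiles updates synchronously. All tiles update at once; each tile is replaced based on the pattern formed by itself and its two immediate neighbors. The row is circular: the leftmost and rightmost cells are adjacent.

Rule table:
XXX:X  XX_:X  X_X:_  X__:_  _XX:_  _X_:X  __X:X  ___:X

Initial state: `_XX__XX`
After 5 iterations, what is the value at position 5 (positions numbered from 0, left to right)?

_

__X_X_X
_XX_X_X
__X_X_X  (repeats iteration 1; period 2)
iteration 5: __X_X_X
position 5 holds _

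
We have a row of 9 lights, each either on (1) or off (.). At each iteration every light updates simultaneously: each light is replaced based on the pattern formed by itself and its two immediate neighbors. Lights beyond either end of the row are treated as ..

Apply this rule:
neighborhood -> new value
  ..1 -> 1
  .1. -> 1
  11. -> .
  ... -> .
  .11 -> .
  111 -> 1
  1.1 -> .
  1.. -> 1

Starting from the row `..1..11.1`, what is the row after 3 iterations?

.1111...1
1.11.1.11
1....1...

1....1...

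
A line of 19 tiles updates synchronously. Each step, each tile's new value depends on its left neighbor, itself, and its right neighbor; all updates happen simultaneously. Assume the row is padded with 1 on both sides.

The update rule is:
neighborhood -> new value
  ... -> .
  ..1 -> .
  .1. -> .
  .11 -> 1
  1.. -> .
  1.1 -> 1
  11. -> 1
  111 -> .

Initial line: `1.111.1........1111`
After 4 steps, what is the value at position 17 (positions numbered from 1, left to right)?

.

111.11.........1...
..1111.............
..1..1.............
...................
position 17 holds .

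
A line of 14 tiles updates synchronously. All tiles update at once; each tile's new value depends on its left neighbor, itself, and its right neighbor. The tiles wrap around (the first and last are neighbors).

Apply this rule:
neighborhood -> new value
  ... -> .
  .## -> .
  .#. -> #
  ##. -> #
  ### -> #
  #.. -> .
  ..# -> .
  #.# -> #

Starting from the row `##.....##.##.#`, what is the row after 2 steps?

step 1: ##......##.##.
step 2: .#.......##.##

.#.......##.##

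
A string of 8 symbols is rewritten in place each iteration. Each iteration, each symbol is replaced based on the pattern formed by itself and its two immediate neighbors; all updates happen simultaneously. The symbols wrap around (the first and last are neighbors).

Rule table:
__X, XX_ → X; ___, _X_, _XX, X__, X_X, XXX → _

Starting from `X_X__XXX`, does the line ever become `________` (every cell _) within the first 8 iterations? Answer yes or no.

no

X___X___
___X___X
__X___X_
_X___X__
X___X___  (repeats iteration 1; period 4)
iteration 8: _X___X__
iteration 8 is _X___X__, still not uniform _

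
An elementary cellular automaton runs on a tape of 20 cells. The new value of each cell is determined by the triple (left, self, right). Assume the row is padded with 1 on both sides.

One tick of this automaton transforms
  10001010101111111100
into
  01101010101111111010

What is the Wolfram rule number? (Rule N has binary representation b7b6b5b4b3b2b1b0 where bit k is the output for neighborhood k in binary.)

157

position 11: 111 → 1  (bit 7 = 1)
position 0: 110 → 0  (bit 6 = 0)
position 5: 101 → 0  (bit 5 = 0)
position 1: 100 → 1  (bit 4 = 1)
position 10: 011 → 1  (bit 3 = 1)
position 4: 010 → 1  (bit 2 = 1)
position 3: 001 → 0  (bit 1 = 0)
position 2: 000 → 1  (bit 0 = 1)
bits b7..b0 = 10011101 = 157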